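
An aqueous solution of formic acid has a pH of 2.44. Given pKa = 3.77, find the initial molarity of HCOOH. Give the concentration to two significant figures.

[H+] = 10^(-2.44) = 3.63 × 10^-3 M = x
Ka = 10^(−3.77) = 1.70 × 10^-4
Ka = x²/(C₀ − x) ⇒ C₀ = x + x²/Ka
C₀ = 3.63 × 10^-3 + (3.63 × 10^-3)²/(1.70 × 10^-4) = 8.11 × 10^-2 M

C₀ = 8.1 × 10^-2 M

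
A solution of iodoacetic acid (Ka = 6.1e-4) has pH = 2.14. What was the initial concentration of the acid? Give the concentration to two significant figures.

[H+] = 10^(-2.14) = 7.24 × 10^-3 M = x
Ka = x²/(C₀ − x) ⇒ C₀ = x + x²/Ka
C₀ = 7.24 × 10^-3 + (7.24 × 10^-3)²/(6.1 × 10^-4) = 9.32 × 10^-2 M

C₀ = 9.3 × 10^-2 M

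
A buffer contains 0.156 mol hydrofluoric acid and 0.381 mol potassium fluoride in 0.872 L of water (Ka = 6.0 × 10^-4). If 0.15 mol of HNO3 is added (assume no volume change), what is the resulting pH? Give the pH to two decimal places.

pH = 3.10

Added H+ converts F- to HF: HF → 0.306 mol, F- → 0.231 mol.
pKa = −log(6.0 × 10^-4) = 3.222
Henderson–Hasselbalch with mole ratio 0.231/0.306: pH = 3.222 + (-0.122)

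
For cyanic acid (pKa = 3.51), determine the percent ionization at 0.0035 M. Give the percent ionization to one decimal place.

25.6%

HOCN ⇌ OCN- + H+; let x = [H+] at equilibrium.
Ka = 10^(−3.51) = 3.09 × 10^-4
Solve x² + 0.000309x − 1.08e-06 = 0 → x = 8.97 × 10^-4 M
% ionization = x/C₀ × 100% = 8.97 × 10^-4/0.0035 × 100% = 25.6%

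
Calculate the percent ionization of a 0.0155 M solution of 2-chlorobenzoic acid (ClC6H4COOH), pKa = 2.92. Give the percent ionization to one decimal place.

24.2%

ClC6H4COOH ⇌ ClC6H4COO- + H+; let x = [H+] at equilibrium.
Ka = 10^(−2.92) = 1.20 × 10^-3
Ka = x²/(C₀ − x); solving the quadratic gives x = 3.75 × 10^-3 M.
Fraction ionized = 3.75 × 10^-3 / 0.0155 = 0.2419 → 24.2%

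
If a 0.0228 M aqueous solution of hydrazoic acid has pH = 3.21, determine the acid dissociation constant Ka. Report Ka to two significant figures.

Ka = 1.7 × 10^-5

[H+] = 10^(-3.21) = 6.17 × 10^-4 M
At equilibrium [HA] = 0.0228 − 6.17 × 10^-4 = 2.22 × 10^-2 M
Ka = [H+][A-]/[HA] = (6.17 × 10^-4)² / 2.22 × 10^-2 = 1.7 × 10^-5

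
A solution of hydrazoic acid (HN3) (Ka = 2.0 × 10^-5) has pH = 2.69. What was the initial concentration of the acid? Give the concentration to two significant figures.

C₀ = 2.1 × 10^-1 M

[H+] = 10^(-2.69) = 2.04 × 10^-3 M = x
Ka = x²/(C₀ − x) ⇒ C₀ = x + x²/Ka
C₀ = 2.04 × 10^-3 + (2.04 × 10^-3)²/(2.0 × 10^-5) = 2.10 × 10^-1 M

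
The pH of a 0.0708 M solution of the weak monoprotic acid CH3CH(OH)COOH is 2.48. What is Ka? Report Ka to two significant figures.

Ka = 1.6 × 10^-4

[H+] = 10^(-2.48) = 3.31 × 10^-3 M
At equilibrium [HA] = 0.0708 − 3.31 × 10^-3 = 6.75 × 10^-2 M
Ka = [H+][A-]/[HA] = (3.31 × 10^-3)² / 6.75 × 10^-2 = 1.6 × 10^-4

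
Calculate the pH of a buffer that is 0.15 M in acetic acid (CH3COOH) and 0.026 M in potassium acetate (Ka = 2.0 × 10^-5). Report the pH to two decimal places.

pH = 3.94

pKa = −log(2.0 × 10^-5) = 4.699
pH = pKa + log([A⁻]/[HA]) = 4.699 + log(0.026/0.15)
pH = 4.699 + (-0.761) = 3.94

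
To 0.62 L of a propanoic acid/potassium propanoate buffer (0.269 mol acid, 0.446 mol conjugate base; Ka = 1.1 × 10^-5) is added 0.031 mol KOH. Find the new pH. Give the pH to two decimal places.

After neutralization: n(CH3CH2COOH) = 0.238 mol, n(CH3CH2COO-) = 0.477 mol.
pKa = −log(1.1 × 10^-5) = 4.959
pH = pKa + log(n_CH3CH2COO-/n_CH3CH2COOH) = 4.959 + log(0.477/0.238) = 4.959 + (+0.302)

pH = 5.26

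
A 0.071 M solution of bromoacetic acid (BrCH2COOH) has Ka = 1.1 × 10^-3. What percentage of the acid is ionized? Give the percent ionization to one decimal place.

BrCH2COOH ⇌ BrCH2COO- + H+; let x = [H+] at equilibrium.
Solve x² + 0.0011x − 7.81e-05 = 0 → x = 8.30 × 10^-3 M
% ionization = x/C₀ × 100% = 8.30 × 10^-3/0.071 × 100% = 11.7%

11.7%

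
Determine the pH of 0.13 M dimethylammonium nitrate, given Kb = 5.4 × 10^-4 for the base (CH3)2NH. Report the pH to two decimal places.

(CH3)2NH2+ is the conjugate acid of the weak base (CH3)2NH.
Ka = Kw/Kb = 1.0×10^-14 / 5.4 × 10^-4 = 1.85 × 10^-11
Ka = [H+]²/(0.13 − [H+]) = 1.85 × 10^-11
Neglecting [H+] in the denominator: [H+] = √(1.85 × 10^-11 × 0.13) = 1.55 × 10^-6 M
Check: 0.0012% ionized — well under 5%, approximation valid.
pH = −log(1.55 × 10^-6) = 5.81

pH = 5.81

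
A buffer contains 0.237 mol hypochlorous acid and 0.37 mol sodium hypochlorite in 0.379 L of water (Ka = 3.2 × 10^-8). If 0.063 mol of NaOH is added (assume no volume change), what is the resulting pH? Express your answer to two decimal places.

After neutralization: n(HOCl) = 0.174 mol, n(OCl-) = 0.433 mol.
pKa = −log(3.2 × 10^-8) = 7.495
pH = pKa + log(n_OCl-/n_HOCl) = 7.495 + log(0.433/0.174) = 7.495 + (+0.396)

pH = 7.89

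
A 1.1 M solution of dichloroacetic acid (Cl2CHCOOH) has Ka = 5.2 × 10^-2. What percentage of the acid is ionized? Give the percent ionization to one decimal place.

19.5%

Cl2CHCOOH ⇌ Cl2CHCOO- + H+; let x = [H+] at equilibrium.
Ka = x²/(C₀ − x); solving the quadratic gives x = 2.15 × 10^-1 M.
Fraction ionized = 2.15 × 10^-1 / 1.1 = 0.1955 → 19.5%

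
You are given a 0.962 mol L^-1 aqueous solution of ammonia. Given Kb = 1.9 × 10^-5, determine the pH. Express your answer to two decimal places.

NH3 + H2O ⇌ NH4+ + OH-
Kb = [OH-]²/(0.962 − [OH-]) = 1.9 × 10^-5
Since Kb ≪ C₀, [OH-] ≈ √(Kb·C₀) = 4.28 × 10^-3 M.
([OH-]/C₀ = 0.44% < 5%, so the approximation holds.)
pOH = −log(4.28 × 10^-3) = 2.37; pH = 14.00 − 2.37 = 11.63

pH = 11.63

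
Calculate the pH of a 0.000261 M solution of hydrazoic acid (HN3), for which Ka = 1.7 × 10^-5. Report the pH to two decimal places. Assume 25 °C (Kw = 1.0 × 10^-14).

HN3 ⇌ N3- + H+
Ka = x²/(0.000261 − x) = 1.7 × 10^-5
x is not negligible relative to C₀; solve x² + 1.7e-05·x − 4.44e-09 = 0.
x = (−Ka + √(Ka² + 4·Ka·C₀))/2 = 5.87 × 10^-5 M
pH = −log[H+] = −log(5.87 × 10^-5) = 4.23

pH = 4.23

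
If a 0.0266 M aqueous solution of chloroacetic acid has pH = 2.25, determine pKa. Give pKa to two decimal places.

pKa = 2.82

[H+] = 10^(-2.25) = 5.62 × 10^-3 M
At equilibrium [HA] = 0.0266 − 5.62 × 10^-3 = 2.10 × 10^-2 M
Ka = [H+][A-]/[HA] = (5.62 × 10^-3)² / 2.10 × 10^-2 = 1.50 × 10^-3
pKa = -log(1.50 × 10^-3) = 2.82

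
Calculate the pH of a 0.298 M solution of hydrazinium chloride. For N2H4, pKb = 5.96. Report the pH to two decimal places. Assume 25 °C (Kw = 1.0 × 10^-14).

pH = 4.28

N2H5+ is the conjugate acid of the weak base N2H4.
Kb = 10^(−5.96) = 1.10 × 10^-6
Ka = Kw/Kb = 1.0×10^-14 / 1.10 × 10^-6 = 9.09 × 10^-9
Ka = [H+]²/(0.298 − [H+]) = 9.09 × 10^-9
Neglecting [H+] in the denominator: [H+] = √(9.09 × 10^-9 × 0.298) = 5.20 × 10^-5 M
([H+]/C₀ = 0.017% < 5%, so the approximation holds.)
pH = −log(5.20 × 10^-5) = 4.28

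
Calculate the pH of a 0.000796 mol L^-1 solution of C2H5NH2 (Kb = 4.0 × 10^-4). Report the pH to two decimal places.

C2H5NH2 + H2O ⇌ C2H5NH3+ + OH-
From the ICE table, Kb = x²/(0.000796 − x) = 4.0 × 10^-4.
Here C₀/Kb ≈ 1.99, so the small-x approximation fails. Use the quadratic:
x = (−Kb + √(Kb² + 4·Kb·C₀))/2 = 3.99 × 10^-4 M
pOH = 3.40, so pH = 14.00 − pOH = 10.60

pH = 10.60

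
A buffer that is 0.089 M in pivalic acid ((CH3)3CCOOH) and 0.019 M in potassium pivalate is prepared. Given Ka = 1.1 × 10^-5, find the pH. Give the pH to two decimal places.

pH = 4.29

pKa = −log(1.1 × 10^-5) = 4.959
pH = pKa + log([A⁻]/[HA]) = 4.959 + log(0.019/0.089)
pH = 4.959 + (-0.671) = 4.29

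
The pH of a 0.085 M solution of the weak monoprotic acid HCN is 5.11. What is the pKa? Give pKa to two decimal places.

[H+] = 10^(-5.11) = 7.76 × 10^-6 M
At equilibrium [HA] = 0.085 − 7.76 × 10^-6 = 8.50 × 10^-2 M
Ka = [H+][A-]/[HA] = (7.76 × 10^-6)² / 8.50 × 10^-2 = 7.08 × 10^-10
pKa = -log(7.08 × 10^-10) = 9.15

pKa = 9.15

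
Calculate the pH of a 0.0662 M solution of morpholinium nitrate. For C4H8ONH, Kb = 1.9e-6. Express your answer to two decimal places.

C4H8ONH2+ is the conjugate acid of the weak base C4H8ONH.
Ka = Kw/Kb = 1.0×10^-14 / 1.9 × 10^-6 = 5.26 × 10^-9
Ka = x²/(0.0662 − x) = 5.26 × 10^-9
Assume x ≪ 0.0662: x ≈ √(5.26 × 10^-9 × 0.0662) = 1.87 × 10^-5 M
(x/C₀ = 0.028% < 5%, so the approximation holds.)
pH = −log(1.87 × 10^-5) = 4.73

pH = 4.73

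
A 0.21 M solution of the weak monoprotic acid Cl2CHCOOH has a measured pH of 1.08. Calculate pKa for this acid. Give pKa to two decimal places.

[H+] = 10^(-1.08) = 8.32 × 10^-2 M
At equilibrium [HA] = 0.21 − 8.32 × 10^-2 = 1.27 × 10^-1 M
Ka = [H+][A-]/[HA] = (8.32 × 10^-2)² / 1.27 × 10^-1 = 5.45 × 10^-2
pKa = -log(5.45 × 10^-2) = 1.26

pKa = 1.26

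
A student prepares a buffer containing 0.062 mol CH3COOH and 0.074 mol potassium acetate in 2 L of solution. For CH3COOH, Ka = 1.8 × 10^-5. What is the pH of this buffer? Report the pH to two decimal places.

pKa = −log(1.8 × 10^-5) = 4.745
Henderson–Hasselbalch: pH = pKa + log([CH3COO-]/[CH3COOH]) = 4.745 + log(0.074/0.062)
pH = 4.745 + (+0.077) = 4.82

pH = 4.82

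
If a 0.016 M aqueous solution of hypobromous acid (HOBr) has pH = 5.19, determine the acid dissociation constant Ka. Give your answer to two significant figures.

[H+] = 10^(-5.19) = 6.46 × 10^-6 M
At equilibrium [HA] = 0.016 − 6.46 × 10^-6 = 1.60 × 10^-2 M
Ka = [H+][A-]/[HA] = (6.46 × 10^-6)² / 1.60 × 10^-2 = 2.6 × 10^-9

Ka = 2.6 × 10^-9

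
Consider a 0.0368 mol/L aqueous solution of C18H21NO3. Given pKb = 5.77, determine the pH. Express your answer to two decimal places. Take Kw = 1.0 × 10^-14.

C18H21NO3 + H2O ⇌ C18H22NO3+ + OH-
Kb = 10^(−5.77) = 1.70 × 10^-6
Kb = x²/(0.0368 − x) = 1.70 × 10^-6
Since Kb ≪ C₀, x ≈ √(Kb·C₀) = 2.50 × 10^-4 M.
Check: 0.68% ionized — well under 5%, approximation valid.
pOH = 3.60, so pH = 14.00 − pOH = 10.40

pH = 10.40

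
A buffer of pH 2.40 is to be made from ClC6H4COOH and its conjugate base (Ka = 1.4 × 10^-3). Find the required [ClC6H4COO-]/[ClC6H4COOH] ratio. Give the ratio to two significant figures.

ratio = 0.35

pKa = -log(1.4 × 10^-3) = 2.854
pH = pKa + log(r) ⇒ log(r) = 2.40 − 2.854 = -0.454
r = [ClC6H4COO-]/[ClC6H4COOH] = 10^(-0.454) = 0.352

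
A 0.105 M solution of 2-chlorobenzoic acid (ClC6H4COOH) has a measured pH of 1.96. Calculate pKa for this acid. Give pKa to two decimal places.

[H+] = 10^(-1.96) = 1.10 × 10^-2 M
At equilibrium [HA] = 0.105 − 1.10 × 10^-2 = 9.40 × 10^-2 M
Ka = [H+][A-]/[HA] = (1.10 × 10^-2)² / 9.40 × 10^-2 = 1.29 × 10^-3
pKa = -log(1.29 × 10^-3) = 2.89

pKa = 2.89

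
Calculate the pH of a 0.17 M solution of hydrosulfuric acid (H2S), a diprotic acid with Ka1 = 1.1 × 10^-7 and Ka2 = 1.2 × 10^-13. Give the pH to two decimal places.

Ka1 ≫ Ka2, so treat the first dissociation as the only significant source of H+.
Ka1 = x²/(0.17 − x) = 1.1 × 10^-7
x ≈ √(1.1 × 10^-7 × 0.17) = 1.37 × 10^-4 M
pH = −log(1.37 × 10^-4) = 3.86

pH = 3.86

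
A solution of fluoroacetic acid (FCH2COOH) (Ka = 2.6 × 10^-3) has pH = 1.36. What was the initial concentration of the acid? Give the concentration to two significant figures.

[H+] = 10^(-1.36) = 4.37 × 10^-2 M = x
Ka = x²/(C₀ − x) ⇒ C₀ = x + x²/Ka
C₀ = 4.37 × 10^-2 + (4.37 × 10^-2)²/(2.6 × 10^-3) = 7.78 × 10^-1 M

C₀ = 7.8 × 10^-1 M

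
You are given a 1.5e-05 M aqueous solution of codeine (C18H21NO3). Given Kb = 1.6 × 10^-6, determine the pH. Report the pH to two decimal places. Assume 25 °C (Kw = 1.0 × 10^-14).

C18H21NO3 + H2O ⇌ C18H22NO3+ + OH-
From the ICE table, Kb = [OH-]²/(1.5e-05 − [OH-]) = 1.6 × 10^-6.
[OH-] is not negligible relative to C₀; solve [OH-]² + 1.6e-06·[OH-] − 2.4e-11 = 0.
[OH-] = [−1.6e-06 + √(1.6e-06² + 9.6e-11)]/2 = 4.16 × 10^-6 M
pOH = −log(4.16 × 10^-6) = 5.38; pH = 14.00 − 5.38 = 8.62

pH = 8.62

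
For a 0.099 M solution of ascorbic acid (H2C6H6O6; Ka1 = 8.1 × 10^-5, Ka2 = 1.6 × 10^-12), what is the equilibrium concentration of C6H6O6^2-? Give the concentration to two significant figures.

First ionization gives [H+] ≈ [HC6H6O6-] = 2.83 × 10^-3 M.
Second step: Ka2 = [H+][C6H6O6^2-]/[HC6H6O6-] ≈ [C6H6O6^2-] (since [H+] ≈ [HC6H6O6-]).
So [C6H6O6^2-] ≈ Ka2.

1.6 × 10^-12 M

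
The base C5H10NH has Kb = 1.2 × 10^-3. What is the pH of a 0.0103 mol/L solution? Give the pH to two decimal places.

pH = 11.47

C5H10NH + H2O ⇌ C5H10NH2+ + OH-
From the ICE table, Kb = x²/(0.0103 − x) = 1.2 × 10^-3.
Here C₀/Kb ≈ 8.58, so the small-x approximation fails. Use the quadratic:
x = [−0.0012 + √(0.0012² + 4.94e-05)]/2 = 2.97 × 10^-3 M
pOH = 2.53, so pH = 14.00 − pOH = 11.47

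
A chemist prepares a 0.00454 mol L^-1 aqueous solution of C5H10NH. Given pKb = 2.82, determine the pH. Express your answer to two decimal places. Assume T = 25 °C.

C5H10NH + H2O ⇌ C5H10NH2+ + OH-
Kb = 10^(−2.82) = 1.51 × 10^-3
Kb = [OH-]²/(0.00454 − [OH-]) = 1.51 × 10^-3
[OH-] is not negligible relative to C₀; solve [OH-]² + 0.00151·[OH-] − 6.86e-06 = 0.
[OH-] = [−0.00151 + √(0.00151² + 2.74e-05)]/2 = 1.97 × 10^-3 M
pOH = −log(1.97 × 10^-3) = 2.71; pH = 14.00 − 2.71 = 11.29

pH = 11.29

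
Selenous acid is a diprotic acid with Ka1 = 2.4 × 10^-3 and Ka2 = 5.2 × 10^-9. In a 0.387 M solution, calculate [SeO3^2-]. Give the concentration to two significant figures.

First ionization gives [H+] ≈ [HSeO3-] = 2.93 × 10^-2 M.
Second step: Ka2 = [H+][SeO3^2-]/[HSeO3-] ≈ [SeO3^2-] (since [H+] ≈ [HSeO3-]).
So [SeO3^2-] ≈ Ka2.

5.2 × 10^-9 M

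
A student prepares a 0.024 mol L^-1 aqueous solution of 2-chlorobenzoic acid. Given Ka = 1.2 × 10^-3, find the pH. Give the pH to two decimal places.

ClC6H4COOH ⇌ ClC6H4COO- + H+
From the ICE table, Ka = [H+]²/(0.024 − [H+]) = 1.2 × 10^-3.
[H+] is not negligible relative to C₀; solve [H+]² + 0.0012·[H+] − 2.88e-05 = 0.
[H+] = (−Ka + √(Ka² + 4·Ka·C₀))/2 = 4.80 × 10^-3 M
pH = −log[H+] = −log(4.80 × 10^-3) = 2.32

pH = 2.32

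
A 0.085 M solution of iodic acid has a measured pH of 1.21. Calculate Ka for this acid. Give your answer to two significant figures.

[H+] = 10^(-1.21) = 6.17 × 10^-2 M
At equilibrium [HA] = 0.085 − 6.17 × 10^-2 = 2.33 × 10^-2 M
Ka = [H+][A-]/[HA] = (6.17 × 10^-2)² / 2.33 × 10^-2 = 1.6 × 10^-1

Ka = 1.6 × 10^-1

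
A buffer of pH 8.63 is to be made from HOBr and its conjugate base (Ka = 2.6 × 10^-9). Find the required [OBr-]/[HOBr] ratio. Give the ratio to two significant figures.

pKa = -log(2.6 × 10^-9) = 8.585
pH = pKa + log(r) ⇒ log(r) = 8.63 − 8.585 = +0.045
r = [OBr-]/[HOBr] = 10^(+0.045) = 1.11

ratio = 1.1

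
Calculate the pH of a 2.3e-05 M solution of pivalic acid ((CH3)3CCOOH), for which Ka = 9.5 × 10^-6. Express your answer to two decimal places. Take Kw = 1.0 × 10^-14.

(CH3)3CCOOH ⇌ (CH3)3CCOO- + H+
Ka = x²/(2.3e-05 − x) = 9.5 × 10^-6
x is not negligible relative to C₀; solve x² + 9.5e-06·x − 2.19e-10 = 0.
x = (−Ka + √(Ka² + 4·Ka·C₀))/2 = 1.08 × 10^-5 M
pH = −log(1.08 × 10^-5) = 4.97

pH = 4.97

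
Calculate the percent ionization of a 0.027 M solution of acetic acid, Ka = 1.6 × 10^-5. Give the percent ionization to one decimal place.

2.4%

CH3COOH ⇌ CH3COO- + H+; let x = [H+] at equilibrium.
x ≈ √(Ka·C₀) = √(1.6 × 10^-5 × 0.027) = 6.57 × 10^-4 M
% ionization = x/C₀ × 100% = 6.57 × 10^-4/0.027 × 100% = 2.4%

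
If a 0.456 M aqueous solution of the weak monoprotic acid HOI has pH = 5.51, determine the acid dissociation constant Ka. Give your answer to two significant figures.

Ka = 2.1 × 10^-11

[H+] = 10^(-5.51) = 3.09 × 10^-6 M
At equilibrium [HA] = 0.456 − 3.09 × 10^-6 = 4.56 × 10^-1 M
Ka = [H+][A-]/[HA] = (3.09 × 10^-6)² / 4.56 × 10^-1 = 2.1 × 10^-11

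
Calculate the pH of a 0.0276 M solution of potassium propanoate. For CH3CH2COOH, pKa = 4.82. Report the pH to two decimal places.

CH3CH2COO- is the conjugate base of the weak acid CH3CH2COOH.
Ka = 10^(−4.82) = 1.51 × 10^-5
Kb = Kw/Ka = 1.0×10^-14 / 1.51 × 10^-5 = 6.62 × 10^-10
From the ICE table, Kb = x²/(0.0276 − x) = 6.62 × 10^-10.
Since Kb ≪ C₀, x ≈ √(Kb·C₀) = 4.27 × 10^-6 M.
pOH = −log(4.27 × 10^-6) = 5.37; pH = 14.00 − 5.37 = 8.63

pH = 8.63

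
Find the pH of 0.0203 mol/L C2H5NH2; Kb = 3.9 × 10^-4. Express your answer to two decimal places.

pH = 11.42

C2H5NH2 + H2O ⇌ C2H5NH3+ + OH-
Let x = [OH-] at equilibrium. Kb = x²/(0.0203 − x).
The 5% rule fails; solving x² + Kb·x − Kb·C₀ = 0 exactly:
x = (−Kb + √(Kb² + 4·Kb·C₀))/2 = 2.63 × 10^-3 M
pOH = −log(2.63 × 10^-3) = 2.58; pH = 14.00 − 2.58 = 11.42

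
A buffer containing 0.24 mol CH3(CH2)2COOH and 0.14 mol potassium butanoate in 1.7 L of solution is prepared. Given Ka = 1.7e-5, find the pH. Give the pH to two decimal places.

pKa = −log(1.7 × 10^-5) = 4.770
Using pH = pKa + log([base]/[acid]) with [base]/[acid] = 0.14/0.24:
pH = 4.770 + (-0.234) = 4.54

pH = 4.54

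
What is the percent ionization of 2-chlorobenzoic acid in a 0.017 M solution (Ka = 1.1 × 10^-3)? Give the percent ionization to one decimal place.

ClC6H4COOH ⇌ ClC6H4COO- + H+; let x = [H+] at equilibrium.
Ka = x²/(C₀ − x); solving the quadratic gives x = 3.81 × 10^-3 M.
% ionization = x/C₀ × 100% = 3.81 × 10^-3/0.017 × 100% = 22.4%

22.4%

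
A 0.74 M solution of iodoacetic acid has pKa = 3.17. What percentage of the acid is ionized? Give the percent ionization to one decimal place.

ICH2COOH ⇌ ICH2COO- + H+; let x = [H+] at equilibrium.
Ka = 10^(−3.17) = 6.76 × 10^-4
x ≈ √(Ka·C₀) = √(6.76 × 10^-4 × 0.74) = 2.24 × 10^-2 M
% ionization = x/C₀ × 100% = 2.24 × 10^-2/0.74 × 100% = 3.0%

3.0%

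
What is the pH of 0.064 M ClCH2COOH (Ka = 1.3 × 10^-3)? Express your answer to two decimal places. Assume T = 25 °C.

ClCH2COOH ⇌ ClCH2COO- + H+
Ka = [H+]²/(0.064 − [H+]) = 1.3 × 10^-3
The 5% rule fails; solving [H+]² + Ka·[H+] − Ka·C₀ = 0 exactly:
[H+] = (−Ka + √(Ka² + 4·Ka·C₀))/2 = 8.49 × 10^-3 M
pH = −log(8.49 × 10^-3) = 2.07

pH = 2.07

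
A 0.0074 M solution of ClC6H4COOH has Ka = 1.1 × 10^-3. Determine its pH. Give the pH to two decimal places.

pH = 2.63

ClC6H4COOH ⇌ ClC6H4COO- + H+
Ka = x²/(0.0074 − x) = 1.1 × 10^-3
Here C₀/Ka ≈ 6.73, so the small-x approximation fails. Use the quadratic:
x = (−Ka + √(Ka² + 4·Ka·C₀))/2 = 2.36 × 10^-3 M
pH = −log[H+] = −log(2.36 × 10^-3) = 2.63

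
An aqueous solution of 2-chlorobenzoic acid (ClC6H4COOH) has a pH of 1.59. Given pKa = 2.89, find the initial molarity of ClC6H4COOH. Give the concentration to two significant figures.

C₀ = 5.4 × 10^-1 M

[H+] = 10^(-1.59) = 2.57 × 10^-2 M = x
Ka = 10^(−2.89) = 1.29 × 10^-3
Ka = x²/(C₀ − x) ⇒ C₀ = x + x²/Ka
C₀ = 2.57 × 10^-2 + (2.57 × 10^-2)²/(1.29 × 10^-3) = 5.38 × 10^-1 M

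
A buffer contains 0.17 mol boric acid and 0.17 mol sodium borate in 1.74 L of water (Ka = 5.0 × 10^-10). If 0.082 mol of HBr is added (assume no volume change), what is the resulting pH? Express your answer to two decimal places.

Added H+ converts B(OH)4- to B(OH)3: B(OH)3 → 0.252 mol, B(OH)4- → 0.088 mol.
pKa = −log(5.0 × 10^-10) = 9.301
pH = pKa + log(n_B(OH)4-/n_B(OH)3) = 9.301 + log(0.088/0.252) = 9.301 + (-0.457)

pH = 8.84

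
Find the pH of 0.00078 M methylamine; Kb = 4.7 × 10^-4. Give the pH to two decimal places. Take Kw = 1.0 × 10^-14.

CH3NH2 + H2O ⇌ CH3NH3+ + OH-
From the ICE table, Kb = [OH-]²/(0.00078 − [OH-]) = 4.7 × 10^-4.
[OH-] is not negligible relative to C₀; solve [OH-]² + 0.00047·[OH-] − 3.67e-07 = 0.
[OH-] = [−0.00047 + √(0.00047² + 1.47e-06)]/2 = 4.14 × 10^-4 M
pOH = 3.38, so pH = 14.00 − pOH = 10.62

pH = 10.62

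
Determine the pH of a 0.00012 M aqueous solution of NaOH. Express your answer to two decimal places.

NaOH is a strong base; [OH-] = 0.00012 M.
pOH = -log(0.00012) = 3.92
pH = 14.00 - 3.92 = 10.08

pH = 10.08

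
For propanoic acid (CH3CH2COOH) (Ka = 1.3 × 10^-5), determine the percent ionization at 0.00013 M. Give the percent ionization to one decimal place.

27.0%

CH3CH2COOH ⇌ CH3CH2COO- + H+; let x = [H+] at equilibrium.
Ka = x²/(C₀ − x); solving the quadratic gives x = 3.51 × 10^-5 M.
Fraction ionized = 3.51 × 10^-5 / 0.00013 = 0.2700 → 27.0%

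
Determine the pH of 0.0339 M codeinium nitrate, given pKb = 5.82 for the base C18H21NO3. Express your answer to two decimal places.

pH = 4.82

C18H22NO3+ is the conjugate acid of the weak base C18H21NO3.
Kb = 10^(−5.82) = 1.51 × 10^-6
Ka = Kw/Kb = 1.0×10^-14 / 1.51 × 10^-6 = 6.62 × 10^-9
From the ICE table, Ka = [H+]²/(0.0339 − [H+]) = 6.62 × 10^-9.
Neglecting [H+] in the denominator: [H+] = √(6.62 × 10^-9 × 0.0339) = 1.50 × 10^-5 M
Check: 0.044% ionized — well under 5%, approximation valid.
pH = −log(1.50 × 10^-5) = 4.82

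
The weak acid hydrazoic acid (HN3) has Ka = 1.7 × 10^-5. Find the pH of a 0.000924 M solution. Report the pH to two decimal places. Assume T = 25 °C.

HN3 ⇌ N3- + H+
From the ICE table, Ka = x²/(0.000924 − x) = 1.7 × 10^-5.
The 5% rule fails; solving x² + Ka·x − Ka·C₀ = 0 exactly:
x = [−1.7e-05 + √(1.7e-05² + 6.28e-08)]/2 = 1.17 × 10^-4 M
pH = −log(1.17 × 10^-4) = 3.93

pH = 3.93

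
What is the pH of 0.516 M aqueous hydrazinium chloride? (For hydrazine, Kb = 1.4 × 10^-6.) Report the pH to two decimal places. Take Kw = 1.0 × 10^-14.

N2H5+ is the conjugate acid of the weak base N2H4.
Ka = Kw/Kb = 1.0×10^-14 / 1.4 × 10^-6 = 7.14 × 10^-9
Let x = [H+] at equilibrium. Ka = x²/(0.516 − x).
Neglecting x in the denominator: x = √(7.14 × 10^-9 × 0.516) = 6.07 × 10^-5 M
Check: 0.012% ionized — well under 5%, approximation valid.
pH = −log[H+] = −log(6.07 × 10^-5) = 4.22

pH = 4.22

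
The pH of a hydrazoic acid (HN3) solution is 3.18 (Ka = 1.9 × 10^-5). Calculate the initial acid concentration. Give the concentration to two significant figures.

[H+] = 10^(-3.18) = 6.61 × 10^-4 M = x
Ka = x²/(C₀ − x) ⇒ C₀ = x + x²/Ka
C₀ = 6.61 × 10^-4 + (6.61 × 10^-4)²/(1.9 × 10^-5) = 2.37 × 10^-2 M

C₀ = 2.4 × 10^-2 M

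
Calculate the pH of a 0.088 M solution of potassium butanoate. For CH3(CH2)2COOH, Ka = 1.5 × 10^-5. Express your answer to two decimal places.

pH = 8.88

CH3(CH2)2COO- is the conjugate base of the weak acid CH3(CH2)2COOH.
Kb = Kw/Ka = 1.0×10^-14 / 1.5 × 10^-5 = 6.67 × 10^-10
Let x = [OH-] at equilibrium. Kb = x²/(0.088 − x).
Assume x ≪ 0.088: x ≈ √(6.67 × 10^-10 × 0.088) = 7.66 × 10^-6 M
(x/C₀ = 0.0087% < 5%, so the approximation holds.)
pOH = −log(7.66 × 10^-6) = 5.12; pH = 14.00 − 5.12 = 8.88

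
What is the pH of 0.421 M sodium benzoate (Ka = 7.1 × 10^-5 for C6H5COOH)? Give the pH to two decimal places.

pH = 8.89

C6H5COO- is the conjugate base of the weak acid C6H5COOH.
Kb = Kw/Ka = 1.0×10^-14 / 7.1 × 10^-5 = 1.41 × 10^-10
Kb = [OH-]²/(0.421 − [OH-]) = 1.41 × 10^-10
Neglecting [OH-] in the denominator: [OH-] = √(1.41 × 10^-10 × 0.421) = 7.70 × 10^-6 M
pOH = 5.11, so pH = 14.00 − pOH = 8.89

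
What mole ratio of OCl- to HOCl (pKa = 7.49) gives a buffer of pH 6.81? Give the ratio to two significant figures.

ratio = 0.21

pH = pKa + log(r) ⇒ log(r) = 6.81 − 7.49 = -0.68
r = [OCl-]/[HOCl] = 10^(-0.68) = 0.209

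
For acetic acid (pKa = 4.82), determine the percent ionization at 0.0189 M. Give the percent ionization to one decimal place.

CH3COOH ⇌ CH3COO- + H+; let x = [H+] at equilibrium.
Ka = 10^(−4.82) = 1.51 × 10^-5
x ≈ √(Ka·C₀) = √(1.51 × 10^-5 × 0.0189) = 5.34 × 10^-4 M
% ionization = x/C₀ × 100% = 5.34 × 10^-4/0.0189 × 100% = 2.8%

2.8%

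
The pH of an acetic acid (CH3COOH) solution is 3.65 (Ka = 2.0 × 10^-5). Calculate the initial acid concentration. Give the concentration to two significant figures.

[H+] = 10^(-3.65) = 2.24 × 10^-4 M = x
Ka = x²/(C₀ − x) ⇒ C₀ = x + x²/Ka
C₀ = 2.24 × 10^-4 + (2.24 × 10^-4)²/(2.0 × 10^-5) = 2.73 × 10^-3 M

C₀ = 2.7 × 10^-3 M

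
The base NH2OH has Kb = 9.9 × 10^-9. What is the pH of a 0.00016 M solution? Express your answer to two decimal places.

NH2OH + H2O ⇌ NH3OH+ + OH-
Kb = [OH-]²/(0.00016 − [OH-]) = 9.9 × 10^-9
Neglecting [OH-] in the denominator: [OH-] = √(9.9 × 10^-9 × 0.00016) = 1.26 × 10^-6 M
([OH-]/C₀ = 0.79% < 5%, so the approximation holds.)
pOH = 5.90, so pH = 14.00 − pOH = 8.10

pH = 8.10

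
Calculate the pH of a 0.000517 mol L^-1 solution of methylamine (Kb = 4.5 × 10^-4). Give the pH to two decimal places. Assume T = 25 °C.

CH3NH2 + H2O ⇌ CH3NH3+ + OH-
From the ICE table, Kb = [OH-]²/(0.000517 − [OH-]) = 4.5 × 10^-4.
[OH-] is not negligible relative to C₀; solve [OH-]² + 0.00045·[OH-] − 2.33e-07 = 0.
[OH-] = [−0.00045 + √(0.00045² + 9.31e-07)]/2 = 3.07 × 10^-4 M
pOH = 3.51, so pH = 14.00 − pOH = 10.49

pH = 10.49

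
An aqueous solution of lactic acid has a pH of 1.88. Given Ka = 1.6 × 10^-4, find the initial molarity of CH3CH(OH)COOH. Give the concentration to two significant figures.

C₀ = 1.1 M

[H+] = 10^(-1.88) = 1.32 × 10^-2 M = x
Ka = x²/(C₀ − x) ⇒ C₀ = x + x²/Ka
C₀ = 1.32 × 10^-2 + (1.32 × 10^-2)²/(1.6 × 10^-4) = 1.10 M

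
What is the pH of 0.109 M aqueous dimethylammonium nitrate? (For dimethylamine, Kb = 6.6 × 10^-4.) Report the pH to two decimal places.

(CH3)2NH2+ is the conjugate acid of the weak base (CH3)2NH.
Ka = Kw/Kb = 1.0×10^-14 / 6.6 × 10^-4 = 1.52 × 10^-11
Ka = [H+]²/(0.109 − [H+]) = 1.52 × 10^-11
Neglecting [H+] in the denominator: [H+] = √(1.52 × 10^-11 × 0.109) = 1.29 × 10^-6 M
pH = −log[H+] = −log(1.29 × 10^-6) = 5.89

pH = 5.89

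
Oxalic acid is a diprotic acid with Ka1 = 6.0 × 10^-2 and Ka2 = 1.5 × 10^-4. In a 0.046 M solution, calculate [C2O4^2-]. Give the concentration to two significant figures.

1.5 × 10^-4 M

First ionization gives [H+] ≈ [HC2O4-] = 3.05 × 10^-2 M.
Second step: Ka2 = [H+][C2O4^2-]/[HC2O4-] ≈ [C2O4^2-] (since [H+] ≈ [HC2O4-]).
So [C2O4^2-] ≈ Ka2.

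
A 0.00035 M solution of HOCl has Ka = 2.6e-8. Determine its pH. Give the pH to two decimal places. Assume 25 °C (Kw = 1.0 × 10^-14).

pH = 5.52

HOCl ⇌ OCl- + H+
From the ICE table, Ka = x²/(0.00035 − x) = 2.6 × 10^-8.
Since Ka ≪ C₀, x ≈ √(Ka·C₀) = 3.02 × 10^-6 M.
(x/C₀ = 0.86% < 5%, so the approximation holds.)
pH = −log(3.02 × 10^-6) = 5.52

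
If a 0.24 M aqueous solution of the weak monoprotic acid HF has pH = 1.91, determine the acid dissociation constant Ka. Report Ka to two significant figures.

[H+] = 10^(-1.91) = 1.23 × 10^-2 M
At equilibrium [HA] = 0.24 − 1.23 × 10^-2 = 2.28 × 10^-1 M
Ka = [H+][A-]/[HA] = (1.23 × 10^-2)² / 2.28 × 10^-1 = 6.6 × 10^-4

Ka = 6.6 × 10^-4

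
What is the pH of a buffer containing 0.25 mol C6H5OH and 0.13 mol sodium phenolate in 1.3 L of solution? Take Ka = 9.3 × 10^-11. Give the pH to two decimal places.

pKa = −log(9.3 × 10^-11) = 10.032
pH = pKa + log([A⁻]/[HA]) = 10.032 + log(0.13/0.25)
pH = 10.032 + (-0.284) = 9.75

pH = 9.75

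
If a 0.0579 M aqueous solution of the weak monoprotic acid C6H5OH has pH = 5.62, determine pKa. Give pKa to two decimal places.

[H+] = 10^(-5.62) = 2.40 × 10^-6 M
At equilibrium [HA] = 0.0579 − 2.40 × 10^-6 = 5.79 × 10^-2 M
Ka = [H+][A-]/[HA] = (2.40 × 10^-6)² / 5.79 × 10^-2 = 9.95 × 10^-11
pKa = -log(9.95 × 10^-11) = 10.00

pKa = 10.00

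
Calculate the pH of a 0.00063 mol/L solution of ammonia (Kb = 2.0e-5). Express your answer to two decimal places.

NH3 + H2O ⇌ NH4+ + OH-
Kb = [OH-]²/(0.00063 − [OH-]) = 2.0 × 10^-5
The 5% rule fails; solving [OH-]² + Kb·[OH-] − Kb·C₀ = 0 exactly:
[OH-] = [−2e-05 + √(2e-05² + 5.04e-08)]/2 = 1.03 × 10^-4 M
pOH = −log(1.03 × 10^-4) = 3.99; pH = 14.00 − 3.99 = 10.01

pH = 10.01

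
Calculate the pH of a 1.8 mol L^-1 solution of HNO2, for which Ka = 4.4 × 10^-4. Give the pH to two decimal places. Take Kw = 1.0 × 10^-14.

pH = 1.55

HNO2 ⇌ NO2- + H+
Ka = [H+]²/(1.8 − [H+]) = 4.4 × 10^-4
Since Ka ≪ C₀, [H+] ≈ √(Ka·C₀) = 2.81 × 10^-2 M.
Check: 1.6% ionized — well under 5%, approximation valid.
pH = −log[H+] = −log(2.81 × 10^-2) = 1.55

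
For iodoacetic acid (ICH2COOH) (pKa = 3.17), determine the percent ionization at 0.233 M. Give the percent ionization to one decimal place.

ICH2COOH ⇌ ICH2COO- + H+; let x = [H+] at equilibrium.
Ka = 10^(−3.17) = 6.76 × 10^-4
Solve x² + 0.000676x − 0.000158 = 0 → x = 1.22 × 10^-2 M
Fraction ionized = 1.22 × 10^-2 / 0.233 = 0.0524 → 5.2%

5.2%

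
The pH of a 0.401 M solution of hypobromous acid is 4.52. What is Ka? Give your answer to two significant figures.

[H+] = 10^(-4.52) = 3.02 × 10^-5 M
At equilibrium [HA] = 0.401 − 3.02 × 10^-5 = 4.01 × 10^-1 M
Ka = [H+][A-]/[HA] = (3.02 × 10^-5)² / 4.01 × 10^-1 = 2.3 × 10^-9

Ka = 2.3 × 10^-9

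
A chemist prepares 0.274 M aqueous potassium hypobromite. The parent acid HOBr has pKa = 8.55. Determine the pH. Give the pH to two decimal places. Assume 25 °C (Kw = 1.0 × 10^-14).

pH = 10.99

OBr- is the conjugate base of the weak acid HOBr.
Ka = 10^(−8.55) = 2.82 × 10^-9
Kb = Kw/Ka = 1.0×10^-14 / 2.82 × 10^-9 = 3.55 × 10^-6
From the ICE table, Kb = [OH-]²/(0.274 − [OH-]) = 3.55 × 10^-6.
Neglecting [OH-] in the denominator: [OH-] = √(3.55 × 10^-6 × 0.274) = 9.86 × 10^-4 M
pOH = 3.01, so pH = 14.00 − pOH = 10.99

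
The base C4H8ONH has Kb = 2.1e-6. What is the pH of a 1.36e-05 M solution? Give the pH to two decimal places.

pH = 8.64

C4H8ONH + H2O ⇌ C4H8ONH2+ + OH-
From the ICE table, Kb = [OH-]²/(1.36e-05 − [OH-]) = 2.1 × 10^-6.
[OH-] is not negligible relative to C₀; solve [OH-]² + 2.1e-06·[OH-] − 2.86e-11 = 0.
[OH-] = [−2.1e-06 + √(2.1e-06² + 1.14e-10)]/2 = 4.40 × 10^-6 M
pOH = −log(4.40 × 10^-6) = 5.36; pH = 14.00 − 5.36 = 8.64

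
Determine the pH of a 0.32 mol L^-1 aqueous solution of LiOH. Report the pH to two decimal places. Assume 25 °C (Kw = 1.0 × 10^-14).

LiOH is a strong base; [OH-] = 0.32 M.
pOH = -log(0.32) = 0.49
pH = 14.00 - 0.49 = 13.51

pH = 13.51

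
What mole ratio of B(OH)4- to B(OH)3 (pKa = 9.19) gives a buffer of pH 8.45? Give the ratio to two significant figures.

ratio = 0.18

pH = pKa + log(r) ⇒ log(r) = 8.45 − 9.19 = -0.74
r = [B(OH)4-]/[B(OH)3] = 10^(-0.74) = 0.182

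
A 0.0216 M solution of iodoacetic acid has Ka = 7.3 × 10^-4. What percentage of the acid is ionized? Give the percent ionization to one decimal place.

16.8%

ICH2COOH ⇌ ICH2COO- + H+; let x = [H+] at equilibrium.
Ka = x²/(C₀ − x); solving the quadratic gives x = 3.62 × 10^-3 M.
% ionization = x/C₀ × 100% = 3.62 × 10^-3/0.0216 × 100% = 16.8%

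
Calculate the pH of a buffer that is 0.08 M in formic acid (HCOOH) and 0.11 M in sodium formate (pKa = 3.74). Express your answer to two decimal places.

Using pH = pKa + log([base]/[acid]) with [base]/[acid] = 0.11/0.08:
pH = 3.74 + (+0.138) = 3.88

pH = 3.88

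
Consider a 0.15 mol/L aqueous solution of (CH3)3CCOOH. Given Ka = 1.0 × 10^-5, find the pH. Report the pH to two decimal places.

pH = 2.91

(CH3)3CCOOH ⇌ (CH3)3CCOO- + H+
Ka = [H+]²/(0.15 − [H+]) = 1.0 × 10^-5
Assume [H+] ≪ 0.15: [H+] ≈ √(1.0 × 10^-5 × 0.15) = 1.22 × 10^-3 M
([H+]/C₀ = 0.82% < 5%, so the approximation holds.)
pH = −log(1.22 × 10^-3) = 2.91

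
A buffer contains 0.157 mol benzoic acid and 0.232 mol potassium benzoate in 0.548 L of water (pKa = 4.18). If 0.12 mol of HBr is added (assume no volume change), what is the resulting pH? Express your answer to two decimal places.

After neutralization: n(C6H5COOH) = 0.277 mol, n(C6H5COO-) = 0.112 mol.
pH = pKa + log(n_C6H5COO-/n_C6H5COOH) = 4.18 + log(0.112/0.277) = 4.18 + (-0.393)

pH = 3.79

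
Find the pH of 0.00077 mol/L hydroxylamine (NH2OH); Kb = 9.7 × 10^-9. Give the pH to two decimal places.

NH2OH + H2O ⇌ NH3OH+ + OH-
Let x = [OH-] at equilibrium. Kb = x²/(0.00077 − x).
Since Kb ≪ C₀, x ≈ √(Kb·C₀) = 2.73 × 10^-6 M.
pOH = −log(2.73 × 10^-6) = 5.56; pH = 14.00 − 5.56 = 8.44

pH = 8.44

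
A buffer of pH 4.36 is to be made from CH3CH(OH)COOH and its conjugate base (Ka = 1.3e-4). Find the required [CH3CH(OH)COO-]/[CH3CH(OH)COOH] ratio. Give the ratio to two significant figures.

pKa = -log(1.3 × 10^-4) = 3.886
pH = pKa + log(r) ⇒ log(r) = 4.36 − 3.886 = +0.474
r = [CH3CH(OH)COO-]/[CH3CH(OH)COOH] = 10^(+0.474) = 2.98

ratio = 3.0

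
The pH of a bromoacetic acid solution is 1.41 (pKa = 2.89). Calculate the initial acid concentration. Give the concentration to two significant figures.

[H+] = 10^(-1.41) = 3.89 × 10^-2 M = x
Ka = 10^(−2.89) = 1.29 × 10^-3
Ka = x²/(C₀ − x) ⇒ C₀ = x + x²/Ka
C₀ = 3.89 × 10^-2 + (3.89 × 10^-2)²/(1.29 × 10^-3) = 1.21 M

C₀ = 1.2 M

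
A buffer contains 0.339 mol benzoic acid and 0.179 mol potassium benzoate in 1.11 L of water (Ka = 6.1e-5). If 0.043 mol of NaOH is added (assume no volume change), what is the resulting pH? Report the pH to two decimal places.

After neutralization: n(C6H5COOH) = 0.296 mol, n(C6H5COO-) = 0.222 mol.
pKa = −log(6.1 × 10^-5) = 4.215
pH = pKa + log(n_C6H5COO-/n_C6H5COOH) = 4.215 + log(0.222/0.296) = 4.215 + (-0.125)

pH = 4.09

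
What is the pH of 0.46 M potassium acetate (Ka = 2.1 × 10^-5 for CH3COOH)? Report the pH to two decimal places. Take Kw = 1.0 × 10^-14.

CH3COO- is the conjugate base of the weak acid CH3COOH.
Kb = Kw/Ka = 1.0×10^-14 / 2.1 × 10^-5 = 4.76 × 10^-10
From the ICE table, Kb = [OH-]²/(0.46 − [OH-]) = 4.76 × 10^-10.
Neglecting [OH-] in the denominator: [OH-] = √(4.76 × 10^-10 × 0.46) = 1.48 × 10^-5 M
pOH = −log(1.48 × 10^-5) = 4.83; pH = 14.00 − 4.83 = 9.17

pH = 9.17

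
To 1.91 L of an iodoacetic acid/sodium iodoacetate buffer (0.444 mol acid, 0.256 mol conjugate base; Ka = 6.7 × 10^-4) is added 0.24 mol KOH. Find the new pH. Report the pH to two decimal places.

pH = 3.56

After neutralization: n(ICH2COOH) = 0.204 mol, n(ICH2COO-) = 0.496 mol.
pKa = −log(6.7 × 10^-4) = 3.174
Henderson–Hasselbalch with mole ratio 0.496/0.204: pH = 3.174 + (+0.386)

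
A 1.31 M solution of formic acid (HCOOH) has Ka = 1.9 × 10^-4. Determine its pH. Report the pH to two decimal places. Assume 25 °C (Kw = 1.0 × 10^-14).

HCOOH ⇌ HCOO- + H+
From the ICE table, Ka = x²/(1.31 − x) = 1.9 × 10^-4.
Assume x ≪ 1.31: x ≈ √(1.9 × 10^-4 × 1.31) = 1.58 × 10^-2 M
pH = −log[H+] = −log(1.58 × 10^-2) = 1.80

pH = 1.80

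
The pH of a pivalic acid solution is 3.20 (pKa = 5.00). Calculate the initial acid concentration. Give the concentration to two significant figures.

C₀ = 4.0 × 10^-2 M

[H+] = 10^(-3.20) = 6.31 × 10^-4 M = x
Ka = 10^(−5.00) = 1.00 × 10^-5
Ka = x²/(C₀ − x) ⇒ C₀ = x + x²/Ka
C₀ = 6.31 × 10^-4 + (6.31 × 10^-4)²/(1.00 × 10^-5) = 4.04 × 10^-2 M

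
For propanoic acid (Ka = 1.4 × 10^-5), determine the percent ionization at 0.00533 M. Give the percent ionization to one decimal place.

5.0%

CH3CH2COOH ⇌ CH3CH2COO- + H+; let x = [H+] at equilibrium.
Solve x² + 1.4e-05x − 7.46e-08 = 0 → x = 2.66 × 10^-4 M
Fraction ionized = 2.66 × 10^-4 / 0.00533 = 0.0499 → 5.0%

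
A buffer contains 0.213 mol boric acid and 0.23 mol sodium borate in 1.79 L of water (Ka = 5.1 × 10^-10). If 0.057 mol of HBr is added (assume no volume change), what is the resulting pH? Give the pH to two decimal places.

After neutralization: n(B(OH)3) = 0.27 mol, n(B(OH)4-) = 0.173 mol.
pKa = −log(5.1 × 10^-10) = 9.292
pH = pKa + log(n_B(OH)4-/n_B(OH)3) = 9.292 + log(0.173/0.27) = 9.292 + (-0.193)

pH = 9.10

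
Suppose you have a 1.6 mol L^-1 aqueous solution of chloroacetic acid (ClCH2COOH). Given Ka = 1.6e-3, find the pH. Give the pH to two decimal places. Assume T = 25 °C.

pH = 1.30

ClCH2COOH ⇌ ClCH2COO- + H+
From the ICE table, Ka = [H+]²/(1.6 − [H+]) = 1.6 × 10^-3.
Since Ka ≪ C₀, [H+] ≈ √(Ka·C₀) = 5.06 × 10^-2 M.
pH = −log[H+] = −log(5.06 × 10^-2) = 1.30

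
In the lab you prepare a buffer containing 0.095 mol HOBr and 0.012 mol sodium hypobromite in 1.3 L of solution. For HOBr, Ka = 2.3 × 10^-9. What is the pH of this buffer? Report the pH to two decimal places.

pH = 7.74

pKa = −log(2.3 × 10^-9) = 8.638
Using pH = pKa + log([base]/[acid]) with [base]/[acid] = 0.012/0.095:
pH = 8.638 + (-0.899) = 7.74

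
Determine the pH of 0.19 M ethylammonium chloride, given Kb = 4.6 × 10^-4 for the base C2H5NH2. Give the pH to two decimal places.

C2H5NH3+ is the conjugate acid of the weak base C2H5NH2.
Ka = Kw/Kb = 1.0×10^-14 / 4.6 × 10^-4 = 2.17 × 10^-11
From the ICE table, Ka = x²/(0.19 − x) = 2.17 × 10^-11.
Since Ka ≪ C₀, x ≈ √(Ka·C₀) = 2.03 × 10^-6 M.
pH = −log[H+] = −log(2.03 × 10^-6) = 5.69

pH = 5.69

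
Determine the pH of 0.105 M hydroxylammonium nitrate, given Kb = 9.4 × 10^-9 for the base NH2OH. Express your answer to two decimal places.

NH3OH+ is the conjugate acid of the weak base NH2OH.
Ka = Kw/Kb = 1.0×10^-14 / 9.4 × 10^-9 = 1.06 × 10^-6
From the ICE table, Ka = [H+]²/(0.105 − [H+]) = 1.06 × 10^-6.
Since Ka ≪ C₀, [H+] ≈ √(Ka·C₀) = 3.34 × 10^-4 M.
Check: 0.32% ionized — well under 5%, approximation valid.
pH = −log(3.34 × 10^-4) = 3.48

pH = 3.48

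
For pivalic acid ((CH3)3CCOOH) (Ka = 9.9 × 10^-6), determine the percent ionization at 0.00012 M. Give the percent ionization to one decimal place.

24.9%

(CH3)3CCOOH ⇌ (CH3)3CCOO- + H+; let x = [H+] at equilibrium.
Ka = x²/(C₀ − x); solving the quadratic gives x = 2.99 × 10^-5 M.
Fraction ionized = 2.99 × 10^-5 / 0.00012 = 0.2492 → 24.9%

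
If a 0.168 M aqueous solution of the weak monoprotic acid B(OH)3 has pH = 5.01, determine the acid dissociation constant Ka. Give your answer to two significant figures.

Ka = 5.7 × 10^-10

[H+] = 10^(-5.01) = 9.77 × 10^-6 M
At equilibrium [HA] = 0.168 − 9.77 × 10^-6 = 1.68 × 10^-1 M
Ka = [H+][A-]/[HA] = (9.77 × 10^-6)² / 1.68 × 10^-1 = 5.7 × 10^-10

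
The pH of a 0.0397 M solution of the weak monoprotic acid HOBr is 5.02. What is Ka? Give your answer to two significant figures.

[H+] = 10^(-5.02) = 9.55 × 10^-6 M
At equilibrium [HA] = 0.0397 − 9.55 × 10^-6 = 3.97 × 10^-2 M
Ka = [H+][A-]/[HA] = (9.55 × 10^-6)² / 3.97 × 10^-2 = 2.3 × 10^-9

Ka = 2.3 × 10^-9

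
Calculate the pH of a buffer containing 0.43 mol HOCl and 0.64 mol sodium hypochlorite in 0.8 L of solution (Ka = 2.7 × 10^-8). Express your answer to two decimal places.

pH = 7.74

pKa = −log(2.7 × 10^-8) = 7.569
Henderson–Hasselbalch: pH = pKa + log([OCl-]/[HOCl]) = 7.569 + log(0.64/0.43)
pH = 7.569 + (+0.173) = 7.74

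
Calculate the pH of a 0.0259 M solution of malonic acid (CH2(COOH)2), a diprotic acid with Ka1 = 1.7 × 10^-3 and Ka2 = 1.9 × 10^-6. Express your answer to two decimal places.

pH = 2.23

Ka1 ≫ Ka2, so treat the first dissociation as the only significant source of H+.
Ka1 = x²/(0.0259 − x) = 1.7 × 10^-3
Solving the quadratic: x = (−Ka1 + √(Ka1² + 4·Ka1·C₀))/2 = 5.84 × 10^-3 M
pH = −log(5.84 × 10^-3) = 2.23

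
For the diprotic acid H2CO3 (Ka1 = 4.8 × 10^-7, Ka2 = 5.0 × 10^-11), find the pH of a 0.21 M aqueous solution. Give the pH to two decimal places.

Since Ka1 ≫ Ka2, the first ionization dominates [H+].
Ka1 = x²/(0.21 − x) = 4.8 × 10^-7
x ≈ √(4.8 × 10^-7 × 0.21) = 3.17 × 10^-4 M
pH = −log(3.17 × 10^-4) = 3.50

pH = 3.50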